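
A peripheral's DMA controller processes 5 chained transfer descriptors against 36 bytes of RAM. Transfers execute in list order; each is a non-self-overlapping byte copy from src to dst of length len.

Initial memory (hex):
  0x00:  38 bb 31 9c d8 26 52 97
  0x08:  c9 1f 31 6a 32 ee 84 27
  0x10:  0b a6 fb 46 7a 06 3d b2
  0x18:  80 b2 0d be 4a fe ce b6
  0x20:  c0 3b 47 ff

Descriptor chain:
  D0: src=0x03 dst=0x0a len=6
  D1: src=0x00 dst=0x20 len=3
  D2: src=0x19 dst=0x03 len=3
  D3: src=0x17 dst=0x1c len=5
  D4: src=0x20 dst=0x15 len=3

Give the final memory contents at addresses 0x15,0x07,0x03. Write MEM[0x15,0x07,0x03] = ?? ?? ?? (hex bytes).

MEM[0x15,0x07,0x03] = be 97 b2

  after D0: wrote 6B at 0x0a = 9cd8265297c9
  after D1: wrote 3B at 0x20 = 38bb31
  after D2: wrote 3B at 0x03 = b20dbe
  after D3: wrote 5B at 0x1c = b280b20dbe
  after D4: wrote 3B at 0x15 = bebb31
query mem[0x15]=0xbe, mem[0x07]=0x97, mem[0x03]=0xb2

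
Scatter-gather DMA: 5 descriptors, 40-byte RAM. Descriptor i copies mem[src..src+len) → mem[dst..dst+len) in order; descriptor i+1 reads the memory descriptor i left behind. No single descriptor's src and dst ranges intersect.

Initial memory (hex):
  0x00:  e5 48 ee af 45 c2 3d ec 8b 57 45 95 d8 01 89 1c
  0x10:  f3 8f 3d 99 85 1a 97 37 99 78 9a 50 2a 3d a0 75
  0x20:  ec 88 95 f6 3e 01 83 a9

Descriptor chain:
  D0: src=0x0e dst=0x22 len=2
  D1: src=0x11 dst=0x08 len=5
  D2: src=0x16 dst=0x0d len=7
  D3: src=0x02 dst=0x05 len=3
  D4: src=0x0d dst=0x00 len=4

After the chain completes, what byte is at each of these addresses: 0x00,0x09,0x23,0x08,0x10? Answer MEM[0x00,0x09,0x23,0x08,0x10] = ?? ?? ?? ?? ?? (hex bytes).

MEM[0x00,0x09,0x23,0x08,0x10] = 97 3d 1c 8f 78

[0] 0x0e->0x22 len=2 : 89 1c
[1] 0x11->0x08 len=5 : 8f 3d 99 85 1a
[2] 0x16->0x0d len=7 : 97 37 99 78 9a 50 2a
[3] 0x02->0x05 len=3 : ee af 45
[4] 0x0d->0x00 len=4 : 97 37 99 78
query mem[0x00]=0x97, mem[0x09]=0x3d, mem[0x23]=0x1c, mem[0x08]=0x8f, mem[0x10]=0x78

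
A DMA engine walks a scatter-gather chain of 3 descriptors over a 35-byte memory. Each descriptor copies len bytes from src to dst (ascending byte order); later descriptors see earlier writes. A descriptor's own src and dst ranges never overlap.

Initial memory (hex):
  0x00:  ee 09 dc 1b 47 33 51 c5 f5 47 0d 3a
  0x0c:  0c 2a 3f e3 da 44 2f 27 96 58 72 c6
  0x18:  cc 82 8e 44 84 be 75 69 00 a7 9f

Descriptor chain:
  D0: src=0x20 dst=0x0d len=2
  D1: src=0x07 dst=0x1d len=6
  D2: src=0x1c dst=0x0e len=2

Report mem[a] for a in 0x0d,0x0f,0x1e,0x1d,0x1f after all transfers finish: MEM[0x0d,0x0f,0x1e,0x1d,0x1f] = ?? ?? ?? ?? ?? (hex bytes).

  after D0: wrote 2B at 0x0d = 00a7
  after D1: wrote 6B at 0x1d = c5f5470d3a0c
  after D2: wrote 2B at 0x0e = 84c5
query mem[0x0d]=0x00, mem[0x0f]=0xc5, mem[0x1e]=0xf5, mem[0x1d]=0xc5, mem[0x1f]=0x47

MEM[0x0d,0x0f,0x1e,0x1d,0x1f] = 00 c5 f5 c5 47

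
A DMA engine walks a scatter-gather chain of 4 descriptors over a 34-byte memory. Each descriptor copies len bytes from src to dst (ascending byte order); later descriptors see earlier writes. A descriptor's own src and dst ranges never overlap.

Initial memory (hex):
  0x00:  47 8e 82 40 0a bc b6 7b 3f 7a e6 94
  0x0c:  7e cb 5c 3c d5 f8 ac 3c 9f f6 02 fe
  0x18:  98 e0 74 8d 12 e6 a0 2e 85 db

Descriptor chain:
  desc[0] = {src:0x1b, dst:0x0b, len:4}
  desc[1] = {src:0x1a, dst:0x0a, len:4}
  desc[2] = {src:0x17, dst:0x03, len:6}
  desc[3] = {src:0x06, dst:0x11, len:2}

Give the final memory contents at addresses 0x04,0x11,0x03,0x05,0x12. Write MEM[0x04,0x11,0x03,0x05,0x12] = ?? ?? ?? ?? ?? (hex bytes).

  after D0: wrote 4B at 0x0b = 8d12e6a0
  after D1: wrote 4B at 0x0a = 748d12e6
  after D2: wrote 6B at 0x03 = fe98e0748d12
  after D3: wrote 2B at 0x11 = 748d
query mem[0x04]=0x98, mem[0x11]=0x74, mem[0x03]=0xfe, mem[0x05]=0xe0, mem[0x12]=0x8d

MEM[0x04,0x11,0x03,0x05,0x12] = 98 74 fe e0 8d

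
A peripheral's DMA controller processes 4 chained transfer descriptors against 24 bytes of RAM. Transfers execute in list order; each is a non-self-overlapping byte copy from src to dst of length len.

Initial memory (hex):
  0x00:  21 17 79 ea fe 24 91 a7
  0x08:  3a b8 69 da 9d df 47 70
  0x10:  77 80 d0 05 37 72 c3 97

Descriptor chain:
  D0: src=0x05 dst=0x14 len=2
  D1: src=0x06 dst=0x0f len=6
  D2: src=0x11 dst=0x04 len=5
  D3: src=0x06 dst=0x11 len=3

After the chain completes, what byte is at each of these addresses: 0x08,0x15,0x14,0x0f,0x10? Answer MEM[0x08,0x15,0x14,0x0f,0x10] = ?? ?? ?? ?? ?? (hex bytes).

D0: mem[0x14..0x15] <- [24 91]
D1: mem[0x0f..0x14] <- [91 a7 3a b8 69 da]
D2: mem[0x04..0x08] <- [3a b8 69 da 91]
D3: mem[0x11..0x13] <- [69 da 91]
query mem[0x08]=0x91, mem[0x15]=0x91, mem[0x14]=0xda, mem[0x0f]=0x91, mem[0x10]=0xa7

MEM[0x08,0x15,0x14,0x0f,0x10] = 91 91 da 91 a7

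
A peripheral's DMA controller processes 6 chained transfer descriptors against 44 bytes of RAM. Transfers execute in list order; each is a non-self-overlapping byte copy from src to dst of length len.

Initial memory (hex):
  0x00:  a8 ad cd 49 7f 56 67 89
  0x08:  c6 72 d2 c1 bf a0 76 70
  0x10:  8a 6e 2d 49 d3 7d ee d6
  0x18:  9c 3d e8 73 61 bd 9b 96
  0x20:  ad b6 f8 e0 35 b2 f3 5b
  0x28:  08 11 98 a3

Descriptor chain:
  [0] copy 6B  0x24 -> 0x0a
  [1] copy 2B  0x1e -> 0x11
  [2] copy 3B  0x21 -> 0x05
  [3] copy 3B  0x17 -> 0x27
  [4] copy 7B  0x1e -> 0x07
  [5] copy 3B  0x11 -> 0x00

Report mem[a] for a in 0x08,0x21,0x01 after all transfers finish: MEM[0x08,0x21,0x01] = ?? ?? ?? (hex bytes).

MEM[0x08,0x21,0x01] = 96 b6 96

[0] 0x24->0x0a len=6 : 35 b2 f3 5b 08 11
[1] 0x1e->0x11 len=2 : 9b 96
[2] 0x21->0x05 len=3 : b6 f8 e0
[3] 0x17->0x27 len=3 : d6 9c 3d
[4] 0x1e->0x07 len=7 : 9b 96 ad b6 f8 e0 35
[5] 0x11->0x00 len=3 : 9b 96 49
query mem[0x08]=0x96, mem[0x21]=0xb6, mem[0x01]=0x96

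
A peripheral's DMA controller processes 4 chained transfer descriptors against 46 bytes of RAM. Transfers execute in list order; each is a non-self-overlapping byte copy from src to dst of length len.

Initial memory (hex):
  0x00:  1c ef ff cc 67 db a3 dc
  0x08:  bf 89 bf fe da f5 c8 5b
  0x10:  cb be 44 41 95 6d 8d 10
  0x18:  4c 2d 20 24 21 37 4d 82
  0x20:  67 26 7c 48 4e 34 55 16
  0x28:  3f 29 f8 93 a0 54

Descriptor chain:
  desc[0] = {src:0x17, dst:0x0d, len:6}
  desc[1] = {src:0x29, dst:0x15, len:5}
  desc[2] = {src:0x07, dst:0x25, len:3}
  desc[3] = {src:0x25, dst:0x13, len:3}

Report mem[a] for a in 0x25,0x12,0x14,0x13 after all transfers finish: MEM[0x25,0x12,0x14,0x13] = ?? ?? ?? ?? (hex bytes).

MEM[0x25,0x12,0x14,0x13] = dc 21 bf dc

D0: mem[0x0d..0x12] <- [10 4c 2d 20 24 21]
D1: mem[0x15..0x19] <- [29 f8 93 a0 54]
D2: mem[0x25..0x27] <- [dc bf 89]
D3: mem[0x13..0x15] <- [dc bf 89]
query mem[0x25]=0xdc, mem[0x12]=0x21, mem[0x14]=0xbf, mem[0x13]=0xdc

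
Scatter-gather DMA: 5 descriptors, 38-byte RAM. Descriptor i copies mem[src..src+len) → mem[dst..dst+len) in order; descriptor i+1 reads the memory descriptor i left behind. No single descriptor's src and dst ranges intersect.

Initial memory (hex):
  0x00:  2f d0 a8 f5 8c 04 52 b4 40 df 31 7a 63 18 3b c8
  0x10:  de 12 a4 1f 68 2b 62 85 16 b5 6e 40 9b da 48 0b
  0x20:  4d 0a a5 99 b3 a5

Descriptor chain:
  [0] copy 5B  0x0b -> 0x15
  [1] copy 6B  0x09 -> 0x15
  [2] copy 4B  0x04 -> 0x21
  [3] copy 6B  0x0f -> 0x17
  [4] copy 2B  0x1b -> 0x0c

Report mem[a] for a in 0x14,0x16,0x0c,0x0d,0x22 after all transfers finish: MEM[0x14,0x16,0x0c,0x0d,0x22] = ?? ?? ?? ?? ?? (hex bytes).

  after D0: wrote 5B at 0x15 = 7a63183bc8
  after D1: wrote 6B at 0x15 = df317a63183b
  after D2: wrote 4B at 0x21 = 8c0452b4
  after D3: wrote 6B at 0x17 = c8de12a41f68
  after D4: wrote 2B at 0x0c = 1f68
query mem[0x14]=0x68, mem[0x16]=0x31, mem[0x0c]=0x1f, mem[0x0d]=0x68, mem[0x22]=0x04

MEM[0x14,0x16,0x0c,0x0d,0x22] = 68 31 1f 68 04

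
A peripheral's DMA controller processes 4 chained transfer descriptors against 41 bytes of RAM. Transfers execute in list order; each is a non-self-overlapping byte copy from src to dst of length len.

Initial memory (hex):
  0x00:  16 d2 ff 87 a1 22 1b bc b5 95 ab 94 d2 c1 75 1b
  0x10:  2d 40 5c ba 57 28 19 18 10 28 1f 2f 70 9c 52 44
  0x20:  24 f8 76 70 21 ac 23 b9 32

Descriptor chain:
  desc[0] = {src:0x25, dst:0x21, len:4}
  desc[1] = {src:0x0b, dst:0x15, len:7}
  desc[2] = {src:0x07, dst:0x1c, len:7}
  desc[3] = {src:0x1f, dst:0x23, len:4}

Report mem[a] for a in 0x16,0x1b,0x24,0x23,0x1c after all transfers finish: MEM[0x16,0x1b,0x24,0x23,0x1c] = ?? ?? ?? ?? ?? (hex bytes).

  after D0: wrote 4B at 0x21 = ac23b932
  after D1: wrote 7B at 0x15 = 94d2c1751b2d40
  after D2: wrote 7B at 0x1c = bcb595ab94d2c1
  after D3: wrote 4B at 0x23 = ab94d2c1
query mem[0x16]=0xd2, mem[0x1b]=0x40, mem[0x24]=0x94, mem[0x23]=0xab, mem[0x1c]=0xbc

MEM[0x16,0x1b,0x24,0x23,0x1c] = d2 40 94 ab bc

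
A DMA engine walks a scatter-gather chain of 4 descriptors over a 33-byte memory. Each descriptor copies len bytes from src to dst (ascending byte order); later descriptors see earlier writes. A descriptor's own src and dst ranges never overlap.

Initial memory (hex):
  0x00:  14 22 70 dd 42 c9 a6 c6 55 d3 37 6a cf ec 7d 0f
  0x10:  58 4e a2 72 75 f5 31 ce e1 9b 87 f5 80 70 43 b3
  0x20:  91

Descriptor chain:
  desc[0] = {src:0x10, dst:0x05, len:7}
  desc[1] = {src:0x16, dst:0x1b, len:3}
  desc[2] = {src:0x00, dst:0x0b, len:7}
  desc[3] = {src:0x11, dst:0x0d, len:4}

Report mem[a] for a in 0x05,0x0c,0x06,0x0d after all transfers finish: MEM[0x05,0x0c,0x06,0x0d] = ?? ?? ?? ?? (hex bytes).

MEM[0x05,0x0c,0x06,0x0d] = 58 22 4e 4e

[0] 0x10->0x05 len=7 : 58 4e a2 72 75 f5 31
[1] 0x16->0x1b len=3 : 31 ce e1
[2] 0x00->0x0b len=7 : 14 22 70 dd 42 58 4e
[3] 0x11->0x0d len=4 : 4e a2 72 75
query mem[0x05]=0x58, mem[0x0c]=0x22, mem[0x06]=0x4e, mem[0x0d]=0x4e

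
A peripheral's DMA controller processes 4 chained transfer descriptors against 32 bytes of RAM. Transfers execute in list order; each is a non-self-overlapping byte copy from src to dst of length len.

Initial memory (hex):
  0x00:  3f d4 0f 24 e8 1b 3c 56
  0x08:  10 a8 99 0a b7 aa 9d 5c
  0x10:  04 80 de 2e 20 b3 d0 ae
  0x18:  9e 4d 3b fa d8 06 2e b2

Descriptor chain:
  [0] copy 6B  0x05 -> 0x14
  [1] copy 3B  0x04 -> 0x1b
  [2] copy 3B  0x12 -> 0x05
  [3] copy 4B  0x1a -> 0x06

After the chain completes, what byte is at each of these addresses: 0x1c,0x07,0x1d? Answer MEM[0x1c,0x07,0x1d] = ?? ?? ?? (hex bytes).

[0] 0x05->0x14 len=6 : 1b 3c 56 10 a8 99
[1] 0x04->0x1b len=3 : e8 1b 3c
[2] 0x12->0x05 len=3 : de 2e 1b
[3] 0x1a->0x06 len=4 : 3b e8 1b 3c
query mem[0x1c]=0x1b, mem[0x07]=0xe8, mem[0x1d]=0x3c

MEM[0x1c,0x07,0x1d] = 1b e8 3c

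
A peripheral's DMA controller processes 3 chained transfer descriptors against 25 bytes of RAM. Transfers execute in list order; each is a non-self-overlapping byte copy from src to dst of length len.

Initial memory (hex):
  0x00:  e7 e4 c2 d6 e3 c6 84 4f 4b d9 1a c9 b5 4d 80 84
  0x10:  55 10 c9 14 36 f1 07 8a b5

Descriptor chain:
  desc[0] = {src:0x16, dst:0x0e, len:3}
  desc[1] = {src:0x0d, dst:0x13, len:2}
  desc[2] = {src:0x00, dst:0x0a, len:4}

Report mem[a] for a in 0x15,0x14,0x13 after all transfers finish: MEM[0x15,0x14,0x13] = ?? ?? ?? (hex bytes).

MEM[0x15,0x14,0x13] = f1 07 4d

  after D0: wrote 3B at 0x0e = 078ab5
  after D1: wrote 2B at 0x13 = 4d07
  after D2: wrote 4B at 0x0a = e7e4c2d6
query mem[0x15]=0xf1, mem[0x14]=0x07, mem[0x13]=0x4d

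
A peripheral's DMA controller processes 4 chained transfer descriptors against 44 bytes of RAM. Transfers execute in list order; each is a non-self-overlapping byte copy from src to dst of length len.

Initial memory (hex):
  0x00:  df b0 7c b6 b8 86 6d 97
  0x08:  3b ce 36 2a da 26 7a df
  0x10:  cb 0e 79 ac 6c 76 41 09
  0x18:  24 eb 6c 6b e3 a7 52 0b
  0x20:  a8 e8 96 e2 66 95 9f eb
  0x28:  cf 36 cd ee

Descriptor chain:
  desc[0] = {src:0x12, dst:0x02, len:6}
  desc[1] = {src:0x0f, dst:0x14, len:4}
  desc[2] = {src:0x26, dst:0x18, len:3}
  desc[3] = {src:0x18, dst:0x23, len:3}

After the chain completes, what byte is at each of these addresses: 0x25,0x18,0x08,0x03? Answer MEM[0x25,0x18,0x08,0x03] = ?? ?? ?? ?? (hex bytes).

MEM[0x25,0x18,0x08,0x03] = cf 9f 3b ac

D0: mem[0x02..0x07] <- [79 ac 6c 76 41 09]
D1: mem[0x14..0x17] <- [df cb 0e 79]
D2: mem[0x18..0x1a] <- [9f eb cf]
D3: mem[0x23..0x25] <- [9f eb cf]
query mem[0x25]=0xcf, mem[0x18]=0x9f, mem[0x08]=0x3b, mem[0x03]=0xac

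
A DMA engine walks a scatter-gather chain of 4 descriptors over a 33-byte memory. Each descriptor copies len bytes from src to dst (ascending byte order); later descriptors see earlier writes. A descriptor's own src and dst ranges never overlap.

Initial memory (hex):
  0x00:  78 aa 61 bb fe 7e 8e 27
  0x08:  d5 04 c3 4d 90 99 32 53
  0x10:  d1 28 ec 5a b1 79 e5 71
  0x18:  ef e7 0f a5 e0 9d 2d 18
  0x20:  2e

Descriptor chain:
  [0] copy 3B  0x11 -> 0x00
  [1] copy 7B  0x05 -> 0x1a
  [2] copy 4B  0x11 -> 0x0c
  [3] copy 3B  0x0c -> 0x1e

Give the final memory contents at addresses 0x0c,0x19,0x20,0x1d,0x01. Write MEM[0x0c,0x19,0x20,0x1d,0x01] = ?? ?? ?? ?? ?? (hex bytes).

#0 dst[0x00+3] := {0x28,0xec,0x5a}
#1 dst[0x1a+7] := {0x7e,0x8e,0x27,0xd5,0x04,0xc3,0x4d}
#2 dst[0x0c+4] := {0x28,0xec,0x5a,0xb1}
#3 dst[0x1e+3] := {0x28,0xec,0x5a}
query mem[0x0c]=0x28, mem[0x19]=0xe7, mem[0x20]=0x5a, mem[0x1d]=0xd5, mem[0x01]=0xec

MEM[0x0c,0x19,0x20,0x1d,0x01] = 28 e7 5a d5 ec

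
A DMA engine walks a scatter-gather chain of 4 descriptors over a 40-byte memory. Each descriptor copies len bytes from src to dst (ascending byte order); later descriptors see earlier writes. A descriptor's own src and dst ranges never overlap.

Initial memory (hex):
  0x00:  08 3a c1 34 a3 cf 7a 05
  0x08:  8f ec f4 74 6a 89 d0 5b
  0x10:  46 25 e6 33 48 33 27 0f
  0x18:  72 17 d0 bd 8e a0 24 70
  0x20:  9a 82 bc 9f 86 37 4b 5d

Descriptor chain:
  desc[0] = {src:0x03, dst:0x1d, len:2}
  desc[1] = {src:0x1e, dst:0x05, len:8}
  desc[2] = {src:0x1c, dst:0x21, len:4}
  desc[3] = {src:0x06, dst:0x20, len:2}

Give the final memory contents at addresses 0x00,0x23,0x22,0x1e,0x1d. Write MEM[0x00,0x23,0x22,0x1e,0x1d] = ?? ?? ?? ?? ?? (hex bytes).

[0] 0x03->0x1d len=2 : 34 a3
[1] 0x1e->0x05 len=8 : a3 70 9a 82 bc 9f 86 37
[2] 0x1c->0x21 len=4 : 8e 34 a3 70
[3] 0x06->0x20 len=2 : 70 9a
query mem[0x00]=0x08, mem[0x23]=0xa3, mem[0x22]=0x34, mem[0x1e]=0xa3, mem[0x1d]=0x34

MEM[0x00,0x23,0x22,0x1e,0x1d] = 08 a3 34 a3 34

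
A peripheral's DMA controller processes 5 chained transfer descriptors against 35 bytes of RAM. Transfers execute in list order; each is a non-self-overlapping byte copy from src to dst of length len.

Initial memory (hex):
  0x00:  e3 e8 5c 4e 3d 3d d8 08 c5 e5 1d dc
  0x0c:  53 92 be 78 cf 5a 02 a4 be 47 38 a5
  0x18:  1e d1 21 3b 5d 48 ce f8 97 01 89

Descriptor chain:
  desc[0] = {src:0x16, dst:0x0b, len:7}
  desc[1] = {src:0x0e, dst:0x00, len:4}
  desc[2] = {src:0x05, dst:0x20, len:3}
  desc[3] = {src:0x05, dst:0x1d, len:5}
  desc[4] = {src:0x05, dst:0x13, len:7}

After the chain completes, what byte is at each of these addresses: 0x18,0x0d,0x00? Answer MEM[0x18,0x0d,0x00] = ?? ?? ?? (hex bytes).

MEM[0x18,0x0d,0x00] = 1d 1e d1

  after D0: wrote 7B at 0x0b = 38a51ed1213b5d
  after D1: wrote 4B at 0x00 = d1213b5d
  after D2: wrote 3B at 0x20 = 3dd808
  after D3: wrote 5B at 0x1d = 3dd808c5e5
  after D4: wrote 7B at 0x13 = 3dd808c5e51d38
query mem[0x18]=0x1d, mem[0x0d]=0x1e, mem[0x00]=0xd1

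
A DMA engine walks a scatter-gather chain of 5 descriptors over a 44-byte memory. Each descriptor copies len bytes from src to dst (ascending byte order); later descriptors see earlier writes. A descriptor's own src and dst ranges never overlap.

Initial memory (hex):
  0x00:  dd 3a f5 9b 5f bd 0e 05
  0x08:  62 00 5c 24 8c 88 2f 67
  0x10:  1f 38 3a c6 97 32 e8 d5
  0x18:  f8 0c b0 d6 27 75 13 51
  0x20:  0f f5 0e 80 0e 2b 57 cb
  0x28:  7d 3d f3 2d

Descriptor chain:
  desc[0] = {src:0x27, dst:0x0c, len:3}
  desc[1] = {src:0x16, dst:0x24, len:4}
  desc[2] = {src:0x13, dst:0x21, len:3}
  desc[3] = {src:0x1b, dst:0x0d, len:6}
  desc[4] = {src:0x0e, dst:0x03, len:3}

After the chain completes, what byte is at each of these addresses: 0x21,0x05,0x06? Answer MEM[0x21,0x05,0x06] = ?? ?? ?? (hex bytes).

D0: mem[0x0c..0x0e] <- [cb 7d 3d]
D1: mem[0x24..0x27] <- [e8 d5 f8 0c]
D2: mem[0x21..0x23] <- [c6 97 32]
D3: mem[0x0d..0x12] <- [d6 27 75 13 51 0f]
D4: mem[0x03..0x05] <- [27 75 13]
query mem[0x21]=0xc6, mem[0x05]=0x13, mem[0x06]=0x0e

MEM[0x21,0x05,0x06] = c6 13 0e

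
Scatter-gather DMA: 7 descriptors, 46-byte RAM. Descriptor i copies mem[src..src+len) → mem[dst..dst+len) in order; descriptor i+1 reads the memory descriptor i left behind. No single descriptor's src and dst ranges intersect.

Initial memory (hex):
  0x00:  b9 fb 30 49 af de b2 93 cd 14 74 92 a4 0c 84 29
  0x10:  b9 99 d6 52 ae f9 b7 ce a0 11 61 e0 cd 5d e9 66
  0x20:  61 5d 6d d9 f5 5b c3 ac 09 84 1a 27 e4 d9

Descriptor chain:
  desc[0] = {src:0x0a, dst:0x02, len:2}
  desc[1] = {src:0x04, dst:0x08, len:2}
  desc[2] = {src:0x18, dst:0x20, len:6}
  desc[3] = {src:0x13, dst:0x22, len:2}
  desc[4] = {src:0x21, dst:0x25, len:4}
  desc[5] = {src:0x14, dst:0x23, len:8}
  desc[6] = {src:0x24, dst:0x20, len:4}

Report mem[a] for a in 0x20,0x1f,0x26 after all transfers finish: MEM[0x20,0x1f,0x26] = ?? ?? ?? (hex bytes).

MEM[0x20,0x1f,0x26] = f9 66 ce

#0 dst[0x02+2] := {0x74,0x92}
#1 dst[0x08+2] := {0xaf,0xde}
#2 dst[0x20+6] := {0xa0,0x11,0x61,0xe0,0xcd,0x5d}
#3 dst[0x22+2] := {0x52,0xae}
#4 dst[0x25+4] := {0x11,0x52,0xae,0xcd}
#5 dst[0x23+8] := {0xae,0xf9,0xb7,0xce,0xa0,0x11,0x61,0xe0}
#6 dst[0x20+4] := {0xf9,0xb7,0xce,0xa0}
query mem[0x20]=0xf9, mem[0x1f]=0x66, mem[0x26]=0xce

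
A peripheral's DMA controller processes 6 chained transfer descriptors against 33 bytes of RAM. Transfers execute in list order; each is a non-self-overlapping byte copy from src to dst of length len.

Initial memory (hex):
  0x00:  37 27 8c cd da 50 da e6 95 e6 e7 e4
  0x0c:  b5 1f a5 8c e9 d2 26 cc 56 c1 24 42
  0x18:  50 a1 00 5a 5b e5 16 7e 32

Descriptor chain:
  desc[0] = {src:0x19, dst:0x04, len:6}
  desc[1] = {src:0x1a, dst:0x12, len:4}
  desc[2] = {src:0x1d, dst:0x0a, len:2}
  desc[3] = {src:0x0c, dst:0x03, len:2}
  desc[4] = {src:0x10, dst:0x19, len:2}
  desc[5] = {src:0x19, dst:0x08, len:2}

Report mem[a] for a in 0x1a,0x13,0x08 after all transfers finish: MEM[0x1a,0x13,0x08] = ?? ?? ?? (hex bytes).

MEM[0x1a,0x13,0x08] = d2 5a e9

  after D0: wrote 6B at 0x04 = a1005a5be516
  after D1: wrote 4B at 0x12 = 005a5be5
  after D2: wrote 2B at 0x0a = e516
  after D3: wrote 2B at 0x03 = b51f
  after D4: wrote 2B at 0x19 = e9d2
  after D5: wrote 2B at 0x08 = e9d2
query mem[0x1a]=0xd2, mem[0x13]=0x5a, mem[0x08]=0xe9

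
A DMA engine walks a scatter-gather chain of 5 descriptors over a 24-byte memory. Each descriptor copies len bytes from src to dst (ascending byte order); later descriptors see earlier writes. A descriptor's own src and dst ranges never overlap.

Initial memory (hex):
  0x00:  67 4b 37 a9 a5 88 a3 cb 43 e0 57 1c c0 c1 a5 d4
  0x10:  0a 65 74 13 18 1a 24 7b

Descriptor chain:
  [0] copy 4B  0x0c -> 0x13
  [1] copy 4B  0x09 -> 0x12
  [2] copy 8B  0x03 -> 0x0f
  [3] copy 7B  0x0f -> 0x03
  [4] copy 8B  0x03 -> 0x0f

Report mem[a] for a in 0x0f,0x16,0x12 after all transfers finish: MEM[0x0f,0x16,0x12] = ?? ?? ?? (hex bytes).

#0 dst[0x13+4] := {0xc0,0xc1,0xa5,0xd4}
#1 dst[0x12+4] := {0xe0,0x57,0x1c,0xc0}
#2 dst[0x0f+8] := {0xa9,0xa5,0x88,0xa3,0xcb,0x43,0xe0,0x57}
#3 dst[0x03+7] := {0xa9,0xa5,0x88,0xa3,0xcb,0x43,0xe0}
#4 dst[0x0f+8] := {0xa9,0xa5,0x88,0xa3,0xcb,0x43,0xe0,0x57}
query mem[0x0f]=0xa9, mem[0x16]=0x57, mem[0x12]=0xa3

MEM[0x0f,0x16,0x12] = a9 57 a3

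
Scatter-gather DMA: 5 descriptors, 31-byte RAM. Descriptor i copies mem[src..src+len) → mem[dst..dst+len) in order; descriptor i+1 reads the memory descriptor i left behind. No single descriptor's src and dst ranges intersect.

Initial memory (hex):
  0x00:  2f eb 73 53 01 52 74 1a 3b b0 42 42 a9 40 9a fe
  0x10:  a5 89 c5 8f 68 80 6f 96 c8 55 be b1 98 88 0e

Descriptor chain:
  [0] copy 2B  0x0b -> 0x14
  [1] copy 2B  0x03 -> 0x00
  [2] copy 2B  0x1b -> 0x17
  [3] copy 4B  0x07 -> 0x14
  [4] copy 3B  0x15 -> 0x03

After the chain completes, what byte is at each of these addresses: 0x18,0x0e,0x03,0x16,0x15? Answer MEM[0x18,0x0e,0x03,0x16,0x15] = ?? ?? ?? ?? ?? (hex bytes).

  after D0: wrote 2B at 0x14 = 42a9
  after D1: wrote 2B at 0x00 = 5301
  after D2: wrote 2B at 0x17 = b198
  after D3: wrote 4B at 0x14 = 1a3bb042
  after D4: wrote 3B at 0x03 = 3bb042
query mem[0x18]=0x98, mem[0x0e]=0x9a, mem[0x03]=0x3b, mem[0x16]=0xb0, mem[0x15]=0x3b

MEM[0x18,0x0e,0x03,0x16,0x15] = 98 9a 3b b0 3b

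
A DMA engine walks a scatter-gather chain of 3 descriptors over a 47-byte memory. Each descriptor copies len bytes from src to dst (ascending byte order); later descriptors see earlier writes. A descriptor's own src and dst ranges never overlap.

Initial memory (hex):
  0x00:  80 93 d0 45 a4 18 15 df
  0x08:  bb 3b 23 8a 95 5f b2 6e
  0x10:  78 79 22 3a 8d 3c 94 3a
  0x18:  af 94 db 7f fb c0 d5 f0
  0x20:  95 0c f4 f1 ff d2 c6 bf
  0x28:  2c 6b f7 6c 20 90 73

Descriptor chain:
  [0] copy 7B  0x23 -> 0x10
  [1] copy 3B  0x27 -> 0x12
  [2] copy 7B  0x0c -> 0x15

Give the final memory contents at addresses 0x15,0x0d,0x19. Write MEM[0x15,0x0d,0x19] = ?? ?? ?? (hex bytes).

MEM[0x15,0x0d,0x19] = 95 5f f1

D0: mem[0x10..0x16] <- [f1 ff d2 c6 bf 2c 6b]
D1: mem[0x12..0x14] <- [bf 2c 6b]
D2: mem[0x15..0x1b] <- [95 5f b2 6e f1 ff bf]
query mem[0x15]=0x95, mem[0x0d]=0x5f, mem[0x19]=0xf1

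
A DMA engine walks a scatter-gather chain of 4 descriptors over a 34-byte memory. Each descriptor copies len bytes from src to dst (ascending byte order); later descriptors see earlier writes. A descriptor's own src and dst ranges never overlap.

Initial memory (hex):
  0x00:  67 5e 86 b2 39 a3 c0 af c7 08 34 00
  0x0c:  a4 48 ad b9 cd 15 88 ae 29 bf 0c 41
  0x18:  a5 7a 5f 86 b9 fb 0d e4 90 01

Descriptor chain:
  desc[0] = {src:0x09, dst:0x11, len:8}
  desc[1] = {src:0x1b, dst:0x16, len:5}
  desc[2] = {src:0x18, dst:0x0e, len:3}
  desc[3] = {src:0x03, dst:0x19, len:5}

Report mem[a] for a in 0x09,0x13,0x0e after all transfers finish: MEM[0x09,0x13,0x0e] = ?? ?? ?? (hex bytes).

  after D0: wrote 8B at 0x11 = 083400a448adb9cd
  after D1: wrote 5B at 0x16 = 86b9fb0de4
  after D2: wrote 3B at 0x0e = fb0de4
  after D3: wrote 5B at 0x19 = b239a3c0af
query mem[0x09]=0x08, mem[0x13]=0x00, mem[0x0e]=0xfb

MEM[0x09,0x13,0x0e] = 08 00 fb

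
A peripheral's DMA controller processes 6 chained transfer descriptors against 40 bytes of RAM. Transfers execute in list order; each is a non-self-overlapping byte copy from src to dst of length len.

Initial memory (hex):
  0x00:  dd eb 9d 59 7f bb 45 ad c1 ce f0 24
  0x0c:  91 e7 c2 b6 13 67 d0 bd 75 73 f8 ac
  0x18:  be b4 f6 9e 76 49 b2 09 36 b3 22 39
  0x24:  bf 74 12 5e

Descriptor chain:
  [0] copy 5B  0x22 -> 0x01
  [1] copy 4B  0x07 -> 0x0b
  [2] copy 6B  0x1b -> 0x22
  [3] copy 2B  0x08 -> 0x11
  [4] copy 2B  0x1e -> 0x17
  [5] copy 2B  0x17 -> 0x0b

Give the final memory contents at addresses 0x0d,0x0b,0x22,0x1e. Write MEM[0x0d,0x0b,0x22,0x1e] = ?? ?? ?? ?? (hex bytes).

[0] 0x22->0x01 len=5 : 22 39 bf 74 12
[1] 0x07->0x0b len=4 : ad c1 ce f0
[2] 0x1b->0x22 len=6 : 9e 76 49 b2 09 36
[3] 0x08->0x11 len=2 : c1 ce
[4] 0x1e->0x17 len=2 : b2 09
[5] 0x17->0x0b len=2 : b2 09
query mem[0x0d]=0xce, mem[0x0b]=0xb2, mem[0x22]=0x9e, mem[0x1e]=0xb2

MEM[0x0d,0x0b,0x22,0x1e] = ce b2 9e b2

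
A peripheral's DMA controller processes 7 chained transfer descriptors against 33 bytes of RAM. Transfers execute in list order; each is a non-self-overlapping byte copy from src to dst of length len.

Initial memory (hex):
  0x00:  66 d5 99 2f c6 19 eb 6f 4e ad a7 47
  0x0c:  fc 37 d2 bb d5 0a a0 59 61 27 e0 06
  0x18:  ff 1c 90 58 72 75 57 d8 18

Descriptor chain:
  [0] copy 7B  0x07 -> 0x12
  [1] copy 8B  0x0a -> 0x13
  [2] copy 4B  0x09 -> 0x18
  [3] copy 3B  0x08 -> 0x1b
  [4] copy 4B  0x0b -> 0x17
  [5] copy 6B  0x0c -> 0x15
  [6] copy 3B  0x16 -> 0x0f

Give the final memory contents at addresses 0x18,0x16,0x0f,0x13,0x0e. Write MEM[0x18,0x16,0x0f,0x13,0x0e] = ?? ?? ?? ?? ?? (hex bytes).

  after D0: wrote 7B at 0x12 = 6f4eada747fc37
  after D1: wrote 8B at 0x13 = a747fc37d2bbd50a
  after D2: wrote 4B at 0x18 = ada747fc
  after D3: wrote 3B at 0x1b = 4eada7
  after D4: wrote 4B at 0x17 = 47fc37d2
  after D5: wrote 6B at 0x15 = fc37d2bbd50a
  after D6: wrote 3B at 0x0f = 37d2bb
query mem[0x18]=0xbb, mem[0x16]=0x37, mem[0x0f]=0x37, mem[0x13]=0xa7, mem[0x0e]=0xd2

MEM[0x18,0x16,0x0f,0x13,0x0e] = bb 37 37 a7 d2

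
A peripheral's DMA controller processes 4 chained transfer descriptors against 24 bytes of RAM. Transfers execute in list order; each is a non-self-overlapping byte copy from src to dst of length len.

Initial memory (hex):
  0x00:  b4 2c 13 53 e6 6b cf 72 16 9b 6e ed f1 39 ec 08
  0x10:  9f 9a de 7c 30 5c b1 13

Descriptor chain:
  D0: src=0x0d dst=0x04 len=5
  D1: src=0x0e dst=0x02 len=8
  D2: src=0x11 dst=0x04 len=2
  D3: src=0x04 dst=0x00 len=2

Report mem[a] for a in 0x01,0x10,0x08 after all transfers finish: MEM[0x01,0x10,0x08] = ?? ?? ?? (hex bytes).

#0 dst[0x04+5] := {0x39,0xec,0x08,0x9f,0x9a}
#1 dst[0x02+8] := {0xec,0x08,0x9f,0x9a,0xde,0x7c,0x30,0x5c}
#2 dst[0x04+2] := {0x9a,0xde}
#3 dst[0x00+2] := {0x9a,0xde}
query mem[0x01]=0xde, mem[0x10]=0x9f, mem[0x08]=0x30

MEM[0x01,0x10,0x08] = de 9f 30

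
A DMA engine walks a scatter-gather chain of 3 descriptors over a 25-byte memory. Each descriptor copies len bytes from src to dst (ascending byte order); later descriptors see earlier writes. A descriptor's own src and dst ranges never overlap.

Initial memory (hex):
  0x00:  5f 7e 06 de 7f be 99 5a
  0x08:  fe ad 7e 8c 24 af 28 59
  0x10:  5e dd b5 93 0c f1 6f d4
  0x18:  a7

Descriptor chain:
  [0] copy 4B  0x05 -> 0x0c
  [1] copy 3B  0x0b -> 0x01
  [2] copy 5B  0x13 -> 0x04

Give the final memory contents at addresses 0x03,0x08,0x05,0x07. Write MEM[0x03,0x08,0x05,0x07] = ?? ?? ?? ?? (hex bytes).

MEM[0x03,0x08,0x05,0x07] = 99 d4 0c 6f

#0 dst[0x0c+4] := {0xbe,0x99,0x5a,0xfe}
#1 dst[0x01+3] := {0x8c,0xbe,0x99}
#2 dst[0x04+5] := {0x93,0x0c,0xf1,0x6f,0xd4}
query mem[0x03]=0x99, mem[0x08]=0xd4, mem[0x05]=0x0c, mem[0x07]=0x6f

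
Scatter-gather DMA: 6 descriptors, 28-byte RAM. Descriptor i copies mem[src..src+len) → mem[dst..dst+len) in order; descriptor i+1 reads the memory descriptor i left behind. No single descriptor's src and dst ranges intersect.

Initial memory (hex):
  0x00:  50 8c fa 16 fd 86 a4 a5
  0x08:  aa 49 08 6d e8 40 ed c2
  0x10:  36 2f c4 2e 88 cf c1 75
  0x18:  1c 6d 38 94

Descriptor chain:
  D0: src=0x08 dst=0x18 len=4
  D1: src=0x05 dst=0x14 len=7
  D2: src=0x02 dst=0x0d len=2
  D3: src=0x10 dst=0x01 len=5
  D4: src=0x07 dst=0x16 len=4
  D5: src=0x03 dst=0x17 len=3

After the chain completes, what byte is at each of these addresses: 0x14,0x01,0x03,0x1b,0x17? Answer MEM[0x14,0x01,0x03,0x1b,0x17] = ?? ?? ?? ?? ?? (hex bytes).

MEM[0x14,0x01,0x03,0x1b,0x17] = 86 36 c4 6d c4

#0 dst[0x18+4] := {0xaa,0x49,0x08,0x6d}
#1 dst[0x14+7] := {0x86,0xa4,0xa5,0xaa,0x49,0x08,0x6d}
#2 dst[0x0d+2] := {0xfa,0x16}
#3 dst[0x01+5] := {0x36,0x2f,0xc4,0x2e,0x86}
#4 dst[0x16+4] := {0xa5,0xaa,0x49,0x08}
#5 dst[0x17+3] := {0xc4,0x2e,0x86}
query mem[0x14]=0x86, mem[0x01]=0x36, mem[0x03]=0xc4, mem[0x1b]=0x6d, mem[0x17]=0xc4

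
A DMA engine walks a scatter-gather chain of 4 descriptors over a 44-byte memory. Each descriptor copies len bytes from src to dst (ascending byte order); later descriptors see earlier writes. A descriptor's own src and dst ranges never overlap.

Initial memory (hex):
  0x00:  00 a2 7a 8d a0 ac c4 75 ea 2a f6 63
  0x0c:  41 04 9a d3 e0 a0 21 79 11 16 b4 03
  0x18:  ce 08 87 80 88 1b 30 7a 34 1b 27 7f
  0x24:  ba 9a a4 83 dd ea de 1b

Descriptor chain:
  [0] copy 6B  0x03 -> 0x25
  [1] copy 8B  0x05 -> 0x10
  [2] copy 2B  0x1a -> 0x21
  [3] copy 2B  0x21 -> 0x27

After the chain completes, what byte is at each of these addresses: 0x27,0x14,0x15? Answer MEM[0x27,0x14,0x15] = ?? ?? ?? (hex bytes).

  after D0: wrote 6B at 0x25 = 8da0acc475ea
  after D1: wrote 8B at 0x10 = acc475ea2af66341
  after D2: wrote 2B at 0x21 = 8780
  after D3: wrote 2B at 0x27 = 8780
query mem[0x27]=0x87, mem[0x14]=0x2a, mem[0x15]=0xf6

MEM[0x27,0x14,0x15] = 87 2a f6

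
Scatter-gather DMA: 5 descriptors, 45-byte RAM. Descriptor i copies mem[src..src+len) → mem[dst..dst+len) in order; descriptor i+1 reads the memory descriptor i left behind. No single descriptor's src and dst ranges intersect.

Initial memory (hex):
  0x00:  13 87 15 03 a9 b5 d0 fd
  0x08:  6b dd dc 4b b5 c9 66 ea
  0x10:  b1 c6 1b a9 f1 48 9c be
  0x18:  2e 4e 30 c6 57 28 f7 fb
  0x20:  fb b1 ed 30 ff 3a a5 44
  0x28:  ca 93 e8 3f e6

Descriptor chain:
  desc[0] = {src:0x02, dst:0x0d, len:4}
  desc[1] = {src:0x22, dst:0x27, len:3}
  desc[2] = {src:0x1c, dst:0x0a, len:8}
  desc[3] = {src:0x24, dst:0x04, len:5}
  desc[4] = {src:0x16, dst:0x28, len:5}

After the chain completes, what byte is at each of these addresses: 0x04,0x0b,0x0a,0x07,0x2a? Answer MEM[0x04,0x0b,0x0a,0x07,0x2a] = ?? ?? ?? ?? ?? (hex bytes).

[0] 0x02->0x0d len=4 : 15 03 a9 b5
[1] 0x22->0x27 len=3 : ed 30 ff
[2] 0x1c->0x0a len=8 : 57 28 f7 fb fb b1 ed 30
[3] 0x24->0x04 len=5 : ff 3a a5 ed 30
[4] 0x16->0x28 len=5 : 9c be 2e 4e 30
query mem[0x04]=0xff, mem[0x0b]=0x28, mem[0x0a]=0x57, mem[0x07]=0xed, mem[0x2a]=0x2e

MEM[0x04,0x0b,0x0a,0x07,0x2a] = ff 28 57 ed 2e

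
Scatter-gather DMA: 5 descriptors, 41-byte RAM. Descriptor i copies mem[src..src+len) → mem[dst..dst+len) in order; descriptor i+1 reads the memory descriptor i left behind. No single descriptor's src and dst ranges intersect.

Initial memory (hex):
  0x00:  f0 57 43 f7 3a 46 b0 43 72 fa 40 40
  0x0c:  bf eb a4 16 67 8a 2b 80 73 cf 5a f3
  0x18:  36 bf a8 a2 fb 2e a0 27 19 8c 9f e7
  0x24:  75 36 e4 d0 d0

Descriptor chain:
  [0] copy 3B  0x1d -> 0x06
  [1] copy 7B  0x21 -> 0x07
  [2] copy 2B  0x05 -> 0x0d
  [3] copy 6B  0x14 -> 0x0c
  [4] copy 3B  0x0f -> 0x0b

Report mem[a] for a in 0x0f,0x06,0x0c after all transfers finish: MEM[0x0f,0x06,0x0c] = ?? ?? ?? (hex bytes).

  after D0: wrote 3B at 0x06 = 2ea027
  after D1: wrote 7B at 0x07 = 8c9fe77536e4d0
  after D2: wrote 2B at 0x0d = 462e
  after D3: wrote 6B at 0x0c = 73cf5af336bf
  after D4: wrote 3B at 0x0b = f336bf
query mem[0x0f]=0xf3, mem[0x06]=0x2e, mem[0x0c]=0x36

MEM[0x0f,0x06,0x0c] = f3 2e 36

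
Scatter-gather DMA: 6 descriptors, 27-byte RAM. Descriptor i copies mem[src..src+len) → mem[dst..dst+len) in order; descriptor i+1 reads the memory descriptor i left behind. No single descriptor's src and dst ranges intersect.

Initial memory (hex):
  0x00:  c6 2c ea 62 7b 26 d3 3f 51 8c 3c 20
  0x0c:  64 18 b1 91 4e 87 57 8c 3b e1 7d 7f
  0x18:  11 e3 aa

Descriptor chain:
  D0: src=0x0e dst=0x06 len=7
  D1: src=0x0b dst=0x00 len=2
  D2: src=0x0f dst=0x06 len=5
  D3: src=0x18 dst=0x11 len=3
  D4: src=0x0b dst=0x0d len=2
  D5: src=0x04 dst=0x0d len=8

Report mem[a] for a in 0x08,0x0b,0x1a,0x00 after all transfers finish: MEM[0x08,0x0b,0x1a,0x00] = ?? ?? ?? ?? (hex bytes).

D0: mem[0x06..0x0c] <- [b1 91 4e 87 57 8c 3b]
D1: mem[0x00..0x01] <- [8c 3b]
D2: mem[0x06..0x0a] <- [91 4e 87 57 8c]
D3: mem[0x11..0x13] <- [11 e3 aa]
D4: mem[0x0d..0x0e] <- [8c 3b]
D5: mem[0x0d..0x14] <- [7b 26 91 4e 87 57 8c 8c]
query mem[0x08]=0x87, mem[0x0b]=0x8c, mem[0x1a]=0xaa, mem[0x00]=0x8c

MEM[0x08,0x0b,0x1a,0x00] = 87 8c aa 8c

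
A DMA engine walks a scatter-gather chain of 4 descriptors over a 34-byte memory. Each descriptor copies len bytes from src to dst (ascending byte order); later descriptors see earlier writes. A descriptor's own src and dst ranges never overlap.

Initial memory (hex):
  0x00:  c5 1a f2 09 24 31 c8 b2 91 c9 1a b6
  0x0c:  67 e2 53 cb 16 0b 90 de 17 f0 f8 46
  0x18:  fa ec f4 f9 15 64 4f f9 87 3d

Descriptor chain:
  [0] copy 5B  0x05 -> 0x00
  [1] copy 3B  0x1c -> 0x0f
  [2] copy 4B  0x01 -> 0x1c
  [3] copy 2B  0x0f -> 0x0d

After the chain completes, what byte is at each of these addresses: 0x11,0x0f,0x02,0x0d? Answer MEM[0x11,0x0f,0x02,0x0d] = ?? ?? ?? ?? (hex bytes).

MEM[0x11,0x0f,0x02,0x0d] = 4f 15 b2 15

[0] 0x05->0x00 len=5 : 31 c8 b2 91 c9
[1] 0x1c->0x0f len=3 : 15 64 4f
[2] 0x01->0x1c len=4 : c8 b2 91 c9
[3] 0x0f->0x0d len=2 : 15 64
query mem[0x11]=0x4f, mem[0x0f]=0x15, mem[0x02]=0xb2, mem[0x0d]=0x15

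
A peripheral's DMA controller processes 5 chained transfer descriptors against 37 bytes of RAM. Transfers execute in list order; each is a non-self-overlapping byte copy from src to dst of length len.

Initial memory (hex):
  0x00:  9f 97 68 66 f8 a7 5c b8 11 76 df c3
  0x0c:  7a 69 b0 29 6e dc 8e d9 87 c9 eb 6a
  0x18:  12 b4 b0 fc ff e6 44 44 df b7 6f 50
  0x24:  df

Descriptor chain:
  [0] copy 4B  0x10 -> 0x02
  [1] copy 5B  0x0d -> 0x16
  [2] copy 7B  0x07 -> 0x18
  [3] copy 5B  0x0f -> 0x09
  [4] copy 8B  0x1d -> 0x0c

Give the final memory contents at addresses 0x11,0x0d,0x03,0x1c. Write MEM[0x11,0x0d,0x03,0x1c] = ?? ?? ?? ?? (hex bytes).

  after D0: wrote 4B at 0x02 = 6edc8ed9
  after D1: wrote 5B at 0x16 = 69b0296edc
  after D2: wrote 7B at 0x18 = b81176dfc37a69
  after D3: wrote 5B at 0x09 = 296edc8ed9
  after D4: wrote 8B at 0x0c = 7a6944dfb76f50df
query mem[0x11]=0x6f, mem[0x0d]=0x69, mem[0x03]=0xdc, mem[0x1c]=0xc3

MEM[0x11,0x0d,0x03,0x1c] = 6f 69 dc c3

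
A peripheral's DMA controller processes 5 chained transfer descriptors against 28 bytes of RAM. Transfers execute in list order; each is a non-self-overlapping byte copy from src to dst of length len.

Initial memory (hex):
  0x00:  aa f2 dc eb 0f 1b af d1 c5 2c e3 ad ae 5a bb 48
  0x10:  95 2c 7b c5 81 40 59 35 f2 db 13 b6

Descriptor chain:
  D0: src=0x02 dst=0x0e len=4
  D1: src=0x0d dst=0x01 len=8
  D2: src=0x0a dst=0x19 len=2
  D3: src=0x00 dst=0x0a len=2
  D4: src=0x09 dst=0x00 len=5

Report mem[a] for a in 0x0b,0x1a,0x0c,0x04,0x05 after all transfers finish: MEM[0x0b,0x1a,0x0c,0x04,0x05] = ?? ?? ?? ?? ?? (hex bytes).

MEM[0x0b,0x1a,0x0c,0x04,0x05] = 5a ad ae 5a 1b

#0 dst[0x0e+4] := {0xdc,0xeb,0x0f,0x1b}
#1 dst[0x01+8] := {0x5a,0xdc,0xeb,0x0f,0x1b,0x7b,0xc5,0x81}
#2 dst[0x19+2] := {0xe3,0xad}
#3 dst[0x0a+2] := {0xaa,0x5a}
#4 dst[0x00+5] := {0x2c,0xaa,0x5a,0xae,0x5a}
query mem[0x0b]=0x5a, mem[0x1a]=0xad, mem[0x0c]=0xae, mem[0x04]=0x5a, mem[0x05]=0x1b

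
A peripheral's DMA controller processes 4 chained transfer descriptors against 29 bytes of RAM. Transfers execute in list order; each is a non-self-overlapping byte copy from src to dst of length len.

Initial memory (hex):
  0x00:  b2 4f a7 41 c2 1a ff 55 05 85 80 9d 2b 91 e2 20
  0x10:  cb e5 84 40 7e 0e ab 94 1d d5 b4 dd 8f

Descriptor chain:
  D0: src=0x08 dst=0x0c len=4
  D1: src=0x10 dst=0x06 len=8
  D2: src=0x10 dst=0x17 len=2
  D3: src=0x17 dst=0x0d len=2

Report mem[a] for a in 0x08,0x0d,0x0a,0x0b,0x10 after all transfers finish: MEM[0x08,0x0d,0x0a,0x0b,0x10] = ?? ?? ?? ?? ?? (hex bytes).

MEM[0x08,0x0d,0x0a,0x0b,0x10] = 84 cb 7e 0e cb

[0] 0x08->0x0c len=4 : 05 85 80 9d
[1] 0x10->0x06 len=8 : cb e5 84 40 7e 0e ab 94
[2] 0x10->0x17 len=2 : cb e5
[3] 0x17->0x0d len=2 : cb e5
query mem[0x08]=0x84, mem[0x0d]=0xcb, mem[0x0a]=0x7e, mem[0x0b]=0x0e, mem[0x10]=0xcb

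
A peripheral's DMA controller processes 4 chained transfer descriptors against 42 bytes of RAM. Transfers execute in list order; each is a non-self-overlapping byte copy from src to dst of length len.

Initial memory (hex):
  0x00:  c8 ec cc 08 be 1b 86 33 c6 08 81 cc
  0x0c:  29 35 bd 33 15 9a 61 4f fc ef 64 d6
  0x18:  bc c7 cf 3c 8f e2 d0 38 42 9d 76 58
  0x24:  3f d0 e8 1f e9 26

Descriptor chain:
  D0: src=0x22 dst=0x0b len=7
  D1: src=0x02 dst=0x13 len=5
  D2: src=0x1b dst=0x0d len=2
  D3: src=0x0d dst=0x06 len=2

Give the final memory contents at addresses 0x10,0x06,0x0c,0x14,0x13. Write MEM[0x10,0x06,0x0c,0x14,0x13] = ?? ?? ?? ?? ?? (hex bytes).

#0 dst[0x0b+7] := {0x76,0x58,0x3f,0xd0,0xe8,0x1f,0xe9}
#1 dst[0x13+5] := {0xcc,0x08,0xbe,0x1b,0x86}
#2 dst[0x0d+2] := {0x3c,0x8f}
#3 dst[0x06+2] := {0x3c,0x8f}
query mem[0x10]=0x1f, mem[0x06]=0x3c, mem[0x0c]=0x58, mem[0x14]=0x08, mem[0x13]=0xcc

MEM[0x10,0x06,0x0c,0x14,0x13] = 1f 3c 58 08 cc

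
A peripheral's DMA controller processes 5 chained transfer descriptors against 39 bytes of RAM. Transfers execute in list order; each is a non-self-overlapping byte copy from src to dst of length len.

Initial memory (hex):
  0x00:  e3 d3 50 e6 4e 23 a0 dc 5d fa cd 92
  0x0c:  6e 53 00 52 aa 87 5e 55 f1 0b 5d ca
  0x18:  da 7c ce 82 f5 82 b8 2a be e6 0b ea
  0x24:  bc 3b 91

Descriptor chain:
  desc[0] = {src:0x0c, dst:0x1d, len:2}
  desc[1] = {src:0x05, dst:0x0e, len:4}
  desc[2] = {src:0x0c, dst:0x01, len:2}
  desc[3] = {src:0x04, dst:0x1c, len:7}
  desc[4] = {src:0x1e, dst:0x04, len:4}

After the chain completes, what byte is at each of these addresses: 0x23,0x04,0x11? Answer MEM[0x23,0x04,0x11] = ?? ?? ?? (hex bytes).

[0] 0x0c->0x1d len=2 : 6e 53
[1] 0x05->0x0e len=4 : 23 a0 dc 5d
[2] 0x0c->0x01 len=2 : 6e 53
[3] 0x04->0x1c len=7 : 4e 23 a0 dc 5d fa cd
[4] 0x1e->0x04 len=4 : a0 dc 5d fa
query mem[0x23]=0xea, mem[0x04]=0xa0, mem[0x11]=0x5d

MEM[0x23,0x04,0x11] = ea a0 5d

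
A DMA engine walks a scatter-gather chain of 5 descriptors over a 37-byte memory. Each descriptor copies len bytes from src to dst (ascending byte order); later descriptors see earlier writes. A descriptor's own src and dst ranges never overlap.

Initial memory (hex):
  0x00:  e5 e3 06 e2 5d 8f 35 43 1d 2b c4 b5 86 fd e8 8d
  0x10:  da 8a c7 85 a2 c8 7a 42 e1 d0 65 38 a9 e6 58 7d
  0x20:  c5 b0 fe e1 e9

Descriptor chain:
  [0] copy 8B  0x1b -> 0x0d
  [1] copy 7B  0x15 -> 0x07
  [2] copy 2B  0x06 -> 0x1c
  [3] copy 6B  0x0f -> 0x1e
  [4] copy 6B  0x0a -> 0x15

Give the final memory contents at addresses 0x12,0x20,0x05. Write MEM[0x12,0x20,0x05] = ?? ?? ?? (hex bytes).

[0] 0x1b->0x0d len=8 : 38 a9 e6 58 7d c5 b0 fe
[1] 0x15->0x07 len=7 : c8 7a 42 e1 d0 65 38
[2] 0x06->0x1c len=2 : 35 c8
[3] 0x0f->0x1e len=6 : e6 58 7d c5 b0 fe
[4] 0x0a->0x15 len=6 : e1 d0 65 38 a9 e6
query mem[0x12]=0xc5, mem[0x20]=0x7d, mem[0x05]=0x8f

MEM[0x12,0x20,0x05] = c5 7d 8f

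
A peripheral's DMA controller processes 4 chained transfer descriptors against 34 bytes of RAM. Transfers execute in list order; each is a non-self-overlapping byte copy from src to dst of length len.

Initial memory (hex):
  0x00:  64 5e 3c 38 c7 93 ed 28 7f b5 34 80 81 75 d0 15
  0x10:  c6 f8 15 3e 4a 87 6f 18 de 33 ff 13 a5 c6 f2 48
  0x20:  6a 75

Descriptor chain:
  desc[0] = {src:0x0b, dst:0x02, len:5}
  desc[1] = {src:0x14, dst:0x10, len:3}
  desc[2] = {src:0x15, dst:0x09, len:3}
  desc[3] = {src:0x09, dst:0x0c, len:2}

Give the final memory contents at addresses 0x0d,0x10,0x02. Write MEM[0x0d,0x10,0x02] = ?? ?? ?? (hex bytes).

MEM[0x0d,0x10,0x02] = 6f 4a 80

  after D0: wrote 5B at 0x02 = 808175d015
  after D1: wrote 3B at 0x10 = 4a876f
  after D2: wrote 3B at 0x09 = 876f18
  after D3: wrote 2B at 0x0c = 876f
query mem[0x0d]=0x6f, mem[0x10]=0x4a, mem[0x02]=0x80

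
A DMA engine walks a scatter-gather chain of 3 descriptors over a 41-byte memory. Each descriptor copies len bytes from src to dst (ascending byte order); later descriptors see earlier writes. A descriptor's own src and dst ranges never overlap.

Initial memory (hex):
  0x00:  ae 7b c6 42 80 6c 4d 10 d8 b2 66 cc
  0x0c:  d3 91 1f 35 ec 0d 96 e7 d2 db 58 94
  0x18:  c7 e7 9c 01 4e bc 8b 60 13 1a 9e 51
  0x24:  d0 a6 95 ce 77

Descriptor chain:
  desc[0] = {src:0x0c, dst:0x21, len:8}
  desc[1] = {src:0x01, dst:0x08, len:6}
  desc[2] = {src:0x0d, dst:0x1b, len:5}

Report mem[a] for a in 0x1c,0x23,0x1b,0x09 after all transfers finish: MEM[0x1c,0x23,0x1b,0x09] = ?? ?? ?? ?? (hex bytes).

  after D0: wrote 8B at 0x21 = d3911f35ec0d96e7
  after D1: wrote 6B at 0x08 = 7bc642806c4d
  after D2: wrote 5B at 0x1b = 4d1f35ec0d
query mem[0x1c]=0x1f, mem[0x23]=0x1f, mem[0x1b]=0x4d, mem[0x09]=0xc6

MEM[0x1c,0x23,0x1b,0x09] = 1f 1f 4d c6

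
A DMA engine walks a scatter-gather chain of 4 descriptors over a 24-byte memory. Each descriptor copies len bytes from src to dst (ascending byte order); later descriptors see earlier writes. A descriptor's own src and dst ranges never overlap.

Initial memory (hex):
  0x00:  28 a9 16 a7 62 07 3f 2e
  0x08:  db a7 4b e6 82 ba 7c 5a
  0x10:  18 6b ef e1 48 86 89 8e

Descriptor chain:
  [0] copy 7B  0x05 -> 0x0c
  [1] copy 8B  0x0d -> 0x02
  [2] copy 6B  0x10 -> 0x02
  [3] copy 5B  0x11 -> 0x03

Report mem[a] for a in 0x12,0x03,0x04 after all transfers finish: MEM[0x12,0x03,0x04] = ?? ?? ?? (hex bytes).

#0 dst[0x0c+7] := {0x07,0x3f,0x2e,0xdb,0xa7,0x4b,0xe6}
#1 dst[0x02+8] := {0x3f,0x2e,0xdb,0xa7,0x4b,0xe6,0xe1,0x48}
#2 dst[0x02+6] := {0xa7,0x4b,0xe6,0xe1,0x48,0x86}
#3 dst[0x03+5] := {0x4b,0xe6,0xe1,0x48,0x86}
query mem[0x12]=0xe6, mem[0x03]=0x4b, mem[0x04]=0xe6

MEM[0x12,0x03,0x04] = e6 4b e6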